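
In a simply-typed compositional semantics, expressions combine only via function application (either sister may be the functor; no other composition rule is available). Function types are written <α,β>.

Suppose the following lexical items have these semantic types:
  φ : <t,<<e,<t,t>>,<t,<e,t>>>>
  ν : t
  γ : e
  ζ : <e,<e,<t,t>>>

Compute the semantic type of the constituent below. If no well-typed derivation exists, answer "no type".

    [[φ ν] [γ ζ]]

[φ ν]: functor φ : <t,<<e,<t,t>>,<t,<e,t>>>>, argument ν : t; result <<e,<t,t>>,<t,<e,t>>>.
[γ ζ]: functor ζ : <e,<e,<t,t>>>, argument γ : e; result <e,<t,t>>.
[[φ ν] [γ ζ]]: functor [φ ν] : <<e,<t,t>>,<t,<e,t>>>, argument [γ ζ] : <e,<t,t>>; result <t,<e,t>>.

<t,<e,t>>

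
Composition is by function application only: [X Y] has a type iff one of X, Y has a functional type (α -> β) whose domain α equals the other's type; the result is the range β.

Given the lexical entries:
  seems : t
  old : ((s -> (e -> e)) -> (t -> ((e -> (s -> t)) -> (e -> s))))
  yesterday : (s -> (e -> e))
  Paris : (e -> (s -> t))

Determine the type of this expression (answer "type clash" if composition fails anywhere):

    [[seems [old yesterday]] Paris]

[old yesterday] — old of type ((s -> (e -> e)) -> (t -> ((e -> (s -> t)) -> (e -> s)))) combines with yesterday of type (s -> (e -> e)): type (t -> ((e -> (s -> t)) -> (e -> s))).
[seems [old yesterday]] — [old yesterday] of type (t -> ((e -> (s -> t)) -> (e -> s))) combines with seems of type t: type ((e -> (s -> t)) -> (e -> s)).
[[seems [old yesterday]] Paris] — [seems [old yesterday]] of type ((e -> (s -> t)) -> (e -> s)) combines with Paris of type (e -> (s -> t)): type (e -> s).

(e -> s)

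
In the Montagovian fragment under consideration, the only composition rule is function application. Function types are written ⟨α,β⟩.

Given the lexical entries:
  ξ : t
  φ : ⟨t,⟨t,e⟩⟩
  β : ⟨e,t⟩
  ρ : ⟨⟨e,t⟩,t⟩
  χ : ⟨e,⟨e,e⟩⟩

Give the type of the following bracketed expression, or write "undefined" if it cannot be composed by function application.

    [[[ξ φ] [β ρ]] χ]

⟨e,e⟩

[ξ φ]: φ is ⟨t,⟨t,e⟩⟩, ξ is t; result ⟨t,e⟩.
[β ρ]: ρ is ⟨⟨e,t⟩,t⟩, β is ⟨e,t⟩; result t.
[[ξ φ] [β ρ]]: [ξ φ] is ⟨t,e⟩, [β ρ] is t; result e.
[[[ξ φ] [β ρ]] χ]: χ is ⟨e,⟨e,e⟩⟩, [[ξ φ] [β ρ]] is e; result ⟨e,e⟩.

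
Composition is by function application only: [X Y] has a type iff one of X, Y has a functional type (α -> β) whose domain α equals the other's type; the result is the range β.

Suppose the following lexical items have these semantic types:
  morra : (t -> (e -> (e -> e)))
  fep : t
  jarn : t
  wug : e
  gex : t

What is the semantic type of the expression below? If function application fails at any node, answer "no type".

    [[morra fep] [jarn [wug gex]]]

no type

[morra fep]: (t -> (e -> (e -> e))) applied to t yields (e -> (e -> e)).
[wug gex]: e and t cannot combine by function application — type clash.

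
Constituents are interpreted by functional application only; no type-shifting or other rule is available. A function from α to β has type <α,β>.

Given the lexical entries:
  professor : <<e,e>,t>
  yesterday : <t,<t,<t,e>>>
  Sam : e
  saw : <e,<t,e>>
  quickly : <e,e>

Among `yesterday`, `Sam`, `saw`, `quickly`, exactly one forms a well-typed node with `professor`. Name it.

yesterday : <t,<t,<t,e>>> — does not combine with professor.
Sam : e — does not combine with professor.
saw : <e,<t,e>> — does not combine with professor.
quickly — combines: professor : <<e,e>,t> takes quickly : <e,e> as argument, giving t.

quickly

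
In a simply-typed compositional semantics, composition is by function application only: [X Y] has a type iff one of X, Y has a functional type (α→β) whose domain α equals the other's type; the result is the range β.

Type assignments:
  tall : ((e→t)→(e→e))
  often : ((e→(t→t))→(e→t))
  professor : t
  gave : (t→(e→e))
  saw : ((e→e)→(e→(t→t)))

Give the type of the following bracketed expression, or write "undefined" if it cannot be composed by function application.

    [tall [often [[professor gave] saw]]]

At [professor gave], gave : (t→(e→e)) takes professor : t, giving (e→e).
At [[professor gave] saw], saw : ((e→e)→(e→(t→t))) takes [professor gave] : (e→e), giving (e→(t→t)).
At [often [[professor gave] saw]], often : ((e→(t→t))→(e→t)) takes [[professor gave] saw] : (e→(t→t)), giving (e→t).
At [tall [often [[professor gave] saw]]], tall : ((e→t)→(e→e)) takes [often [[professor gave] saw]] : (e→t), giving (e→e).

(e→e)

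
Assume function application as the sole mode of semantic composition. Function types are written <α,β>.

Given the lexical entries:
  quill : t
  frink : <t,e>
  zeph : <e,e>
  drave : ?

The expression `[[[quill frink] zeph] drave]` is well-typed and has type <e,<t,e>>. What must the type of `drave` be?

<e,<e,<t,e>>>

At [[[quill frink] zeph] drave] (required: <e,<t,e>>): [[quill frink] zeph] is e, which is not a function with range <e,<t,e>>; hence drave is the functor — type <e,<e,<t,e>>>.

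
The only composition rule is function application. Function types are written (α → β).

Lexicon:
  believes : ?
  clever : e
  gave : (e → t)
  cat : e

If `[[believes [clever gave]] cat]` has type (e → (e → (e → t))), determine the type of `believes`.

(t → (e → (e → (e → (e → t)))))

At [[believes [clever gave]] cat] (required: (e → (e → (e → t)))): cat is e, which is not a function with range (e → (e → (e → t))); hence [believes [clever gave]] is the functor — type (e → (e → (e → (e → t)))).
At [believes [clever gave]] (required: (e → (e → (e → (e → t))))): [clever gave] is t, which is not a function with range (e → (e → (e → (e → t)))); hence believes is the functor — type (t → (e → (e → (e → (e → t))))).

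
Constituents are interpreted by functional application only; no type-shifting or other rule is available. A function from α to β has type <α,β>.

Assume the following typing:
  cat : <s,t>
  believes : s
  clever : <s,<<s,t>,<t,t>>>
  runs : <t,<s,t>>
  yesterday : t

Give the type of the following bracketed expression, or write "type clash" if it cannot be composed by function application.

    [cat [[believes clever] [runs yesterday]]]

[believes clever]: <s,<<s,t>,<t,t>>> applied to s yields <<s,t>,<t,t>>.
[runs yesterday]: <t,<s,t>> applied to t yields <s,t>.
[[believes clever] [runs yesterday]]: <<s,t>,<t,t>> applied to <s,t> yields <t,t>.
[cat [[believes clever] [runs yesterday]]]: <s,t> with <t,t> — neither is a function whose domain matches the other; composition fails here.

type clash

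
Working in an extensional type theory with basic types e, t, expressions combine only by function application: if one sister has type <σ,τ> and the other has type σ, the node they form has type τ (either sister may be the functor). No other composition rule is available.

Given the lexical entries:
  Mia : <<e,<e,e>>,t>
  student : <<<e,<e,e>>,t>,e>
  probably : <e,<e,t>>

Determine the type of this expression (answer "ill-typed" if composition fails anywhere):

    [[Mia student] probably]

[Mia student] — student of type <<<e,<e,e>>,t>,e> combines with Mia of type <<e,<e,e>>,t>: type e.
[[Mia student] probably] — probably of type <e,<e,t>> combines with [Mia student] of type e: type <e,t>.

<e,t>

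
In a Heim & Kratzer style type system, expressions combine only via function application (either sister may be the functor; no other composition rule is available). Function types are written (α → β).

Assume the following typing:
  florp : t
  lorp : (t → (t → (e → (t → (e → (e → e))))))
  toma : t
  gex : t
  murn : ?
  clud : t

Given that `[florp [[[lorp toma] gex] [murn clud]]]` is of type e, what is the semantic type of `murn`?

[florp [[[lorp toma] gex] [murn clud]]] is required to be e. florp : t cannot yield e as functor, so [[[lorp toma] gex] [murn clud]] : (t → e).
[[[lorp toma] gex] [murn clud]] is required to be (t → e). [[lorp toma] gex] : (e → (t → (e → (e → e)))) cannot yield (t → e) as functor, so [murn clud] : ((e → (t → (e → (e → e)))) → (t → e)).
[murn clud] is required to be ((e → (t → (e → (e → e)))) → (t → e)). clud : t cannot yield ((e → (t → (e → (e → e)))) → (t → e)) as functor, so murn : (t → ((e → (t → (e → (e → e)))) → (t → e))).

(t → ((e → (t → (e → (e → e)))) → (t → e)))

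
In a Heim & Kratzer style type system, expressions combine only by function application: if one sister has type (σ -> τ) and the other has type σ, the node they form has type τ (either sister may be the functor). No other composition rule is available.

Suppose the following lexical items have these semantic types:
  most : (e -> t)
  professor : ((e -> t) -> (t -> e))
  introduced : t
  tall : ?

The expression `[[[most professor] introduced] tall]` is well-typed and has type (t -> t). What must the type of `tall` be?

At [[[most professor] introduced] tall] (required: (t -> t)): [[most professor] introduced] is e, which is not a function with range (t -> t); hence tall is the functor — type (e -> (t -> t)).

(e -> (t -> t))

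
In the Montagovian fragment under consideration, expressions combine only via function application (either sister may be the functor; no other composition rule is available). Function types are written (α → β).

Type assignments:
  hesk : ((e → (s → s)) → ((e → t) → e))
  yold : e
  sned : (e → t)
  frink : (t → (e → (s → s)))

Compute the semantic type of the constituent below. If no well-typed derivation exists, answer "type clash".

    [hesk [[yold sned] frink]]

[yold sned]: (e → t) applied to e yields t.
[[yold sned] frink]: (t → (e → (s → s))) applied to t yields (e → (s → s)).
[hesk [[yold sned] frink]]: ((e → (s → s)) → ((e → t) → e)) applied to (e → (s → s)) yields ((e → t) → e).

((e → t) → e)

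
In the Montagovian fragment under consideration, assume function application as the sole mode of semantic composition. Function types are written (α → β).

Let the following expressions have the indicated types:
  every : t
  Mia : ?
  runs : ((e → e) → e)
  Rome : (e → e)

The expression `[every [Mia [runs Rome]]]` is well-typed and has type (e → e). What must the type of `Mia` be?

(e → (t → (e → e)))

[every [Mia [runs Rome]]] must have type (e → e). The sister every has type t; that is not a function onto (e → e), so [Mia [runs Rome]] must be the functor, of type (t → (e → e)).
[Mia [runs Rome]] must have type (t → (e → e)). The sister [runs Rome] has type e; that is not a function onto (t → (e → e)), so Mia must be the functor, of type (e → (t → (e → e))).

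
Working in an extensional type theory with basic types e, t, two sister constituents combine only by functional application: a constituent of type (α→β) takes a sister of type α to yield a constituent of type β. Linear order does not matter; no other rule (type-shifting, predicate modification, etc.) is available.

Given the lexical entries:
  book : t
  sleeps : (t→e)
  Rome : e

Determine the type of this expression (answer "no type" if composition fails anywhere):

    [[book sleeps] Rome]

[book sleeps]: sleeps is (t→e), book is t; result e.
[[book sleeps] Rome]: e and e cannot combine by function application — type clash.

no type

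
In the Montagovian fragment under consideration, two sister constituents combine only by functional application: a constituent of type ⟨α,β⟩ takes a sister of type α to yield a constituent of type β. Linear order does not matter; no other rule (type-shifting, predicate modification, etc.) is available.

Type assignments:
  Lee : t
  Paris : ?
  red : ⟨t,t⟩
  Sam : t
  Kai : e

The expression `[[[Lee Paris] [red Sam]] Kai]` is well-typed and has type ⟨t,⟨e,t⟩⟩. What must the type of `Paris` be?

⟨t,⟨t,⟨e,⟨t,⟨e,t⟩⟩⟩⟩⟩

[[[Lee Paris] [red Sam]] Kai] must have type ⟨t,⟨e,t⟩⟩. The sister Kai has type e; that is not a function onto ⟨t,⟨e,t⟩⟩, so [[Lee Paris] [red Sam]] must be the functor, of type ⟨e,⟨t,⟨e,t⟩⟩⟩.
[[Lee Paris] [red Sam]] must have type ⟨e,⟨t,⟨e,t⟩⟩⟩. The sister [red Sam] has type t; that is not a function onto ⟨e,⟨t,⟨e,t⟩⟩⟩, so [Lee Paris] must be the functor, of type ⟨t,⟨e,⟨t,⟨e,t⟩⟩⟩⟩.
[Lee Paris] must have type ⟨t,⟨e,⟨t,⟨e,t⟩⟩⟩⟩. The sister Lee has type t; that is not a function onto ⟨t,⟨e,⟨t,⟨e,t⟩⟩⟩⟩, so Paris must be the functor, of type ⟨t,⟨t,⟨e,⟨t,⟨e,t⟩⟩⟩⟩⟩.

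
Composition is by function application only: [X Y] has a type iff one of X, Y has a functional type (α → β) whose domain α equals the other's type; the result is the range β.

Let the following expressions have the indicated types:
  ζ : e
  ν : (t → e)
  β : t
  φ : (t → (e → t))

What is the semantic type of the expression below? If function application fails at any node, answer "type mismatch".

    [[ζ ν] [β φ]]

[ζ ν]: e with (t → e) — neither is a function whose domain matches the other; composition fails here.

type mismatch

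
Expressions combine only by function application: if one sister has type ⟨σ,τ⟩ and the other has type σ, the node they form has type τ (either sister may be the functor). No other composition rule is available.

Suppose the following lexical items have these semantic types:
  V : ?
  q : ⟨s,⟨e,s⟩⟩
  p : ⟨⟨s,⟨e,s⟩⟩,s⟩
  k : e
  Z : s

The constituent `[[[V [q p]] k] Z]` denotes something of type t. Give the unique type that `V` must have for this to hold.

⟨s,⟨e,⟨s,t⟩⟩⟩

[[[V [q p]] k] Z] is required to be t. Z : s cannot yield t as functor, so [[V [q p]] k] : ⟨s,t⟩.
[[V [q p]] k] is required to be ⟨s,t⟩. k : e cannot yield ⟨s,t⟩ as functor, so [V [q p]] : ⟨e,⟨s,t⟩⟩.
[V [q p]] is required to be ⟨e,⟨s,t⟩⟩. [q p] : s cannot yield ⟨e,⟨s,t⟩⟩ as functor, so V : ⟨s,⟨e,⟨s,t⟩⟩⟩.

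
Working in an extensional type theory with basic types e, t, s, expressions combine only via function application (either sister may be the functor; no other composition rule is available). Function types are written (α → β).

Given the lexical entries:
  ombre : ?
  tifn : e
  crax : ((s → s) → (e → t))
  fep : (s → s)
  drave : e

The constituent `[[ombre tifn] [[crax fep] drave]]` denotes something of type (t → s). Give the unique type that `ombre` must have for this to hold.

[[ombre tifn] [[crax fep] drave]] must have type (t → s). The sister [[crax fep] drave] has type t; that is not a function onto (t → s), so [ombre tifn] must be the functor, of type (t → (t → s)).
[ombre tifn] must have type (t → (t → s)). The sister tifn has type e; that is not a function onto (t → (t → s)), so ombre must be the functor, of type (e → (t → (t → s))).

(e → (t → (t → s)))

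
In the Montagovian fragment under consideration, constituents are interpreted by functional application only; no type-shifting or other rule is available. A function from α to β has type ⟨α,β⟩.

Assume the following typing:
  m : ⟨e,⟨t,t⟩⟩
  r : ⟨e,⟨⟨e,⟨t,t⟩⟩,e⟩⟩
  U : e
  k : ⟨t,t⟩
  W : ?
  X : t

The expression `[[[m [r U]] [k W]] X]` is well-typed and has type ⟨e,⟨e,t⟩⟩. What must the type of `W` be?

⟨⟨t,t⟩,⟨e,⟨t,⟨e,⟨e,t⟩⟩⟩⟩⟩

[[[m [r U]] [k W]] X] is required to be ⟨e,⟨e,t⟩⟩. X : t cannot yield ⟨e,⟨e,t⟩⟩ as functor, so [[m [r U]] [k W]] : ⟨t,⟨e,⟨e,t⟩⟩⟩.
[[m [r U]] [k W]] is required to be ⟨t,⟨e,⟨e,t⟩⟩⟩. [m [r U]] : e cannot yield ⟨t,⟨e,⟨e,t⟩⟩⟩ as functor, so [k W] : ⟨e,⟨t,⟨e,⟨e,t⟩⟩⟩⟩.
[k W] is required to be ⟨e,⟨t,⟨e,⟨e,t⟩⟩⟩⟩. k : ⟨t,t⟩ cannot yield ⟨e,⟨t,⟨e,⟨e,t⟩⟩⟩⟩ as functor, so W : ⟨⟨t,t⟩,⟨e,⟨t,⟨e,⟨e,t⟩⟩⟩⟩⟩.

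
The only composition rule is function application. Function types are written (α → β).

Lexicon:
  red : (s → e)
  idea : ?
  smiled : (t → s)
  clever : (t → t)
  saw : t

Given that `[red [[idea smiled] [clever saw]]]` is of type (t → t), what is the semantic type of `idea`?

[red [[idea smiled] [clever saw]]] is required to be (t → t). red : (s → e) cannot yield (t → t) as functor, so [[idea smiled] [clever saw]] : ((s → e) → (t → t)).
[[idea smiled] [clever saw]] is required to be ((s → e) → (t → t)). [clever saw] : t cannot yield ((s → e) → (t → t)) as functor, so [idea smiled] : (t → ((s → e) → (t → t))).
[idea smiled] is required to be (t → ((s → e) → (t → t))). smiled : (t → s) cannot yield (t → ((s → e) → (t → t))) as functor, so idea : ((t → s) → (t → ((s → e) → (t → t)))).

((t → s) → (t → ((s → e) → (t → t))))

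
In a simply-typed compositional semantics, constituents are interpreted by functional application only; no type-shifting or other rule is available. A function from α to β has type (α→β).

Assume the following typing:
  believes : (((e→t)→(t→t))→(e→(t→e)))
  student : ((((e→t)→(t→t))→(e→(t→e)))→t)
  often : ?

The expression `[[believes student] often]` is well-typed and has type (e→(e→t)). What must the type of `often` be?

(t→(e→(e→t)))

For [[believes student] often] to have type (e→(e→t)) with [believes student] of type t, often must be the function: often : (t→(e→(e→t))).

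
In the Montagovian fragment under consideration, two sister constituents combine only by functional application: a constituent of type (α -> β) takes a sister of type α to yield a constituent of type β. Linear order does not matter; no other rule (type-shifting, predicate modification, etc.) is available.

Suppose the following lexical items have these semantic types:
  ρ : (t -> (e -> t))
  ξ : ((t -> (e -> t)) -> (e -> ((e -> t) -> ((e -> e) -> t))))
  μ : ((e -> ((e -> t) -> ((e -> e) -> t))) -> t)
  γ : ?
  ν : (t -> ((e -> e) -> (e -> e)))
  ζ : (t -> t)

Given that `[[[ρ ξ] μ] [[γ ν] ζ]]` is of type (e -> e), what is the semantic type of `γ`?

((t -> ((e -> e) -> (e -> e))) -> ((t -> t) -> (t -> (e -> e))))

At [[[ρ ξ] μ] [[γ ν] ζ]] (required: (e -> e)): [[ρ ξ] μ] is t, which is not a function with range (e -> e); hence [[γ ν] ζ] is the functor — type (t -> (e -> e)).
At [[γ ν] ζ] (required: (t -> (e -> e))): ζ is (t -> t), which is not a function with range (t -> (e -> e)); hence [γ ν] is the functor — type ((t -> t) -> (t -> (e -> e))).
At [γ ν] (required: ((t -> t) -> (t -> (e -> e)))): ν is (t -> ((e -> e) -> (e -> e))), which is not a function with range ((t -> t) -> (t -> (e -> e))); hence γ is the functor — type ((t -> ((e -> e) -> (e -> e))) -> ((t -> t) -> (t -> (e -> e)))).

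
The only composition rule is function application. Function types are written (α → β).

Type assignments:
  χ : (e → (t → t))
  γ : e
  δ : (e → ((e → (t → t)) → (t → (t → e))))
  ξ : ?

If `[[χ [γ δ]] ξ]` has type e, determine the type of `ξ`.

((t → (t → e)) → e)

[[χ [γ δ]] ξ] is required to be e. [χ [γ δ]] : (t → (t → e)) cannot yield e as functor, so ξ : ((t → (t → e)) → e).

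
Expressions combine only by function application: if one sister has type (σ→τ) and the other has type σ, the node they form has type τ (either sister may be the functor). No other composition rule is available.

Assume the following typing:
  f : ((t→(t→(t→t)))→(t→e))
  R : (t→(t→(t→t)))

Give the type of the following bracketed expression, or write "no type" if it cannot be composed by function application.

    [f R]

[f R]: functor f : ((t→(t→(t→t)))→(t→e)), argument R : (t→(t→(t→t))); result (t→e).

(t→e)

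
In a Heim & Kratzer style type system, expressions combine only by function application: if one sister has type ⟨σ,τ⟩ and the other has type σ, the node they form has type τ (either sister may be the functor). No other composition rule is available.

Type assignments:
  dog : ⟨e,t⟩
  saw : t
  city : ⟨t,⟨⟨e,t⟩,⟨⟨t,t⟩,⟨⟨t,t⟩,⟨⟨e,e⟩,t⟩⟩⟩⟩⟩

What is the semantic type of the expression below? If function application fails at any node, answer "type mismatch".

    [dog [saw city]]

[saw city]: functor city : ⟨t,⟨⟨e,t⟩,⟨⟨t,t⟩,⟨⟨t,t⟩,⟨⟨e,e⟩,t⟩⟩⟩⟩⟩, argument saw : t; result ⟨⟨e,t⟩,⟨⟨t,t⟩,⟨⟨t,t⟩,⟨⟨e,e⟩,t⟩⟩⟩⟩.
[dog [saw city]]: functor [saw city] : ⟨⟨e,t⟩,⟨⟨t,t⟩,⟨⟨t,t⟩,⟨⟨e,e⟩,t⟩⟩⟩⟩, argument dog : ⟨e,t⟩; result ⟨⟨t,t⟩,⟨⟨t,t⟩,⟨⟨e,e⟩,t⟩⟩⟩.

⟨⟨t,t⟩,⟨⟨t,t⟩,⟨⟨e,e⟩,t⟩⟩⟩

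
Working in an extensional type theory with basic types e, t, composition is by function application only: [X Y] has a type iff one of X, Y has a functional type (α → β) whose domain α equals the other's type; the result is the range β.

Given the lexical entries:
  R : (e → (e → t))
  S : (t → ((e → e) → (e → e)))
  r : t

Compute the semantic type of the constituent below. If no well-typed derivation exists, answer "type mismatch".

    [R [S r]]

[S r]: functor S : (t → ((e → e) → (e → e))), argument r : t; result ((e → e) → (e → e)).
At [R [S r]]: neither (e → (e → t)) nor ((e → e) → (e → e)) can take the other as argument; the node is ill-typed.

type mismatch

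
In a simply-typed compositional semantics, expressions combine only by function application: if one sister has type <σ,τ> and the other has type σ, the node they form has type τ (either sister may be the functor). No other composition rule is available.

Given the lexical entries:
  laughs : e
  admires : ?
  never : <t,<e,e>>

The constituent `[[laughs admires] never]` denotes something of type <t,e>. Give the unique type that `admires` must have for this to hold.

[[laughs admires] never] must have type <t,e>. The sister never has type <t,<e,e>>; that is not a function onto <t,e>, so [laughs admires] must be the functor, of type <<t,<e,e>>,<t,e>>.
[laughs admires] must have type <<t,<e,e>>,<t,e>>. The sister laughs has type e; that is not a function onto <<t,<e,e>>,<t,e>>, so admires must be the functor, of type <e,<<t,<e,e>>,<t,e>>>.

<e,<<t,<e,e>>,<t,e>>>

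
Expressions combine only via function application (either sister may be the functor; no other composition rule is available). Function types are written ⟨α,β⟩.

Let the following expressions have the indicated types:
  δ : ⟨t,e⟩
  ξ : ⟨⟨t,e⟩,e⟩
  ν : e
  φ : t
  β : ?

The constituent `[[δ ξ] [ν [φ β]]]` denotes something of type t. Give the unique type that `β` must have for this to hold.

⟨t,⟨e,⟨e,t⟩⟩⟩

[[δ ξ] [ν [φ β]]] must have type t. The sister [δ ξ] has type e; that is not a function onto t, so [ν [φ β]] must be the functor, of type ⟨e,t⟩.
[ν [φ β]] must have type ⟨e,t⟩. The sister ν has type e; that is not a function onto ⟨e,t⟩, so [φ β] must be the functor, of type ⟨e,⟨e,t⟩⟩.
[φ β] must have type ⟨e,⟨e,t⟩⟩. The sister φ has type t; that is not a function onto ⟨e,⟨e,t⟩⟩, so β must be the functor, of type ⟨t,⟨e,⟨e,t⟩⟩⟩.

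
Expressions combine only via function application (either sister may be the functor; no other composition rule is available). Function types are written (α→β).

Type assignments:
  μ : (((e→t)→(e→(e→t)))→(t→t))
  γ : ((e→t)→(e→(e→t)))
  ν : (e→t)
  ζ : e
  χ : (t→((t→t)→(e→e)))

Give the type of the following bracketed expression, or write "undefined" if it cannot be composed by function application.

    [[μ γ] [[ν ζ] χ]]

(e→e)

At [μ γ], μ : (((e→t)→(e→(e→t)))→(t→t)) takes γ : ((e→t)→(e→(e→t))), giving (t→t).
At [ν ζ], ν : (e→t) takes ζ : e, giving t.
At [[ν ζ] χ], χ : (t→((t→t)→(e→e))) takes [ν ζ] : t, giving ((t→t)→(e→e)).
At [[μ γ] [[ν ζ] χ]], [[ν ζ] χ] : ((t→t)→(e→e)) takes [μ γ] : (t→t), giving (e→e).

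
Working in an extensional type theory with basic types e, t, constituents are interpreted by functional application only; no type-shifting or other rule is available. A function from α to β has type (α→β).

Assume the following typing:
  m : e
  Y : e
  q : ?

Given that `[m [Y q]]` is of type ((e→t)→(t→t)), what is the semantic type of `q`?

[m [Y q]] must have type ((e→t)→(t→t)). The sister m has type e; that is not a function onto ((e→t)→(t→t)), so [Y q] must be the functor, of type (e→((e→t)→(t→t))).
[Y q] must have type (e→((e→t)→(t→t))). The sister Y has type e; that is not a function onto (e→((e→t)→(t→t))), so q must be the functor, of type (e→(e→((e→t)→(t→t)))).

(e→(e→((e→t)→(t→t))))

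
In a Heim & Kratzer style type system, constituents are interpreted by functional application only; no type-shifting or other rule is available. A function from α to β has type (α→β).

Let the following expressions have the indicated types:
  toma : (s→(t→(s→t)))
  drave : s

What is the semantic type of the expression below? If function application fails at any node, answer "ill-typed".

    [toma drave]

(t→(s→t))

[toma drave]: (s→(t→(s→t))) applied to s yields (t→(s→t)).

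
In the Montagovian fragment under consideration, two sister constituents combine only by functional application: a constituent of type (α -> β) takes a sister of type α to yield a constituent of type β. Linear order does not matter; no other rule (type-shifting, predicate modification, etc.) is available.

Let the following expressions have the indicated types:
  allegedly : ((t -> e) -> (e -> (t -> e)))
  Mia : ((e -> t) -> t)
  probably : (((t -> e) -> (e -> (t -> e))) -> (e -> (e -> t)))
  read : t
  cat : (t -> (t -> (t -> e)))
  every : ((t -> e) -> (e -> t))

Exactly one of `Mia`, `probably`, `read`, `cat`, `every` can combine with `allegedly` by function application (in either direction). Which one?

Mia : ((e -> t) -> t) — allegedly needs (t -> e); Mia needs (e -> t); neither fits.
probably — combines: probably : (((t -> e) -> (e -> (t -> e))) -> (e -> (e -> t))) takes allegedly : ((t -> e) -> (e -> (t -> e))) as argument, giving (e -> (e -> t)).
read : t — allegedly needs (t -> e); read needs nothing (atomic); neither fits.
cat : (t -> (t -> (t -> e))) — allegedly needs (t -> e); cat needs t; neither fits.
every : ((t -> e) -> (e -> t)) — allegedly needs (t -> e); every needs (t -> e); neither fits.

probably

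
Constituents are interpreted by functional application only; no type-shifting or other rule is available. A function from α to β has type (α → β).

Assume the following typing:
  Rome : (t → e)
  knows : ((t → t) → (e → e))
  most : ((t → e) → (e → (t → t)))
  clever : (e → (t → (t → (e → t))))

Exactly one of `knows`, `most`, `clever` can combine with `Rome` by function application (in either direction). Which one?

most

knows : ((t → t) → (e → e)) — Rome needs t; knows needs (t → t); neither fits.
most — combines: most : ((t → e) → (e → (t → t))) takes Rome : (t → e) as argument, giving (e → (t → t)).
clever : (e → (t → (t → (e → t)))) — Rome needs t; clever needs e; neither fits.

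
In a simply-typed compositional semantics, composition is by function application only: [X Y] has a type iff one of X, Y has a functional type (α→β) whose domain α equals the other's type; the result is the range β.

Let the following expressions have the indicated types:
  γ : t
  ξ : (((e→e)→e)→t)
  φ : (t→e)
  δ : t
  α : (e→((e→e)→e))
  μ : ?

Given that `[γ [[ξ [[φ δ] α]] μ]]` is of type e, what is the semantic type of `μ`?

(t→(t→e))

For [γ [[ξ [[φ δ] α]] μ]] to have type e with γ of type t, [[ξ [[φ δ] α]] μ] must be the function: [[ξ [[φ δ] α]] μ] : (t→e).
For [[ξ [[φ δ] α]] μ] to have type (t→e) with [ξ [[φ δ] α]] of type t, μ must be the function: μ : (t→(t→e)).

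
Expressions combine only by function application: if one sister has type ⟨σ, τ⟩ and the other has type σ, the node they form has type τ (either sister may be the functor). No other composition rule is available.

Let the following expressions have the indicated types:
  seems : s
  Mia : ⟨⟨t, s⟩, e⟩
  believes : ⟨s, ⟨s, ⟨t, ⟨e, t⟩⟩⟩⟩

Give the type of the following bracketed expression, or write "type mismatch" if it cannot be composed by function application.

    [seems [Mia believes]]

type mismatch

At [Mia believes]: neither ⟨⟨t, s⟩, e⟩ nor ⟨s, ⟨s, ⟨t, ⟨e, t⟩⟩⟩⟩ can take the other as argument; the node is ill-typed.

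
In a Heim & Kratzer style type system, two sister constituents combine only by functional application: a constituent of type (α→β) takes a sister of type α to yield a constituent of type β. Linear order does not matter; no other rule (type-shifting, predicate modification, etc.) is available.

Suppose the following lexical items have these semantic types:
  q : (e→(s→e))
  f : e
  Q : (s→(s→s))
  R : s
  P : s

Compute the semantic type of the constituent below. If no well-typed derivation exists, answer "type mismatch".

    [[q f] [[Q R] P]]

e

[q f]: functor q : (e→(s→e)), argument f : e; result (s→e).
[Q R]: functor Q : (s→(s→s)), argument R : s; result (s→s).
[[Q R] P]: functor [Q R] : (s→s), argument P : s; result s.
[[q f] [[Q R] P]]: functor [q f] : (s→e), argument [[Q R] P] : s; result e.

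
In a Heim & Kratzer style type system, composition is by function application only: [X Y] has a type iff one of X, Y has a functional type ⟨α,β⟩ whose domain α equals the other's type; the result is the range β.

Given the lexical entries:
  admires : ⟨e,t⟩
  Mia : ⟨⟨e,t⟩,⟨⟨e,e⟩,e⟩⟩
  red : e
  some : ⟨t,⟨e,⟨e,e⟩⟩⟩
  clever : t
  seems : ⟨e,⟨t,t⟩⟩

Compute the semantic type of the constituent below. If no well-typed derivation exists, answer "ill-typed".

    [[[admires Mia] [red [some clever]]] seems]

⟨t,t⟩

[admires Mia]: functor Mia : ⟨⟨e,t⟩,⟨⟨e,e⟩,e⟩⟩, argument admires : ⟨e,t⟩; result ⟨⟨e,e⟩,e⟩.
[some clever]: functor some : ⟨t,⟨e,⟨e,e⟩⟩⟩, argument clever : t; result ⟨e,⟨e,e⟩⟩.
[red [some clever]]: functor [some clever] : ⟨e,⟨e,e⟩⟩, argument red : e; result ⟨e,e⟩.
[[admires Mia] [red [some clever]]]: functor [admires Mia] : ⟨⟨e,e⟩,e⟩, argument [red [some clever]] : ⟨e,e⟩; result e.
[[[admires Mia] [red [some clever]]] seems]: functor seems : ⟨e,⟨t,t⟩⟩, argument [[admires Mia] [red [some clever]]] : e; result ⟨t,t⟩.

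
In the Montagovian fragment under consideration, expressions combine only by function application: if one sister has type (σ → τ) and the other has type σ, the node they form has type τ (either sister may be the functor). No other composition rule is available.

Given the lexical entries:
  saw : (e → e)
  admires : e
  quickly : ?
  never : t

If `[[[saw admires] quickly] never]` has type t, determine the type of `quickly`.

[[[saw admires] quickly] never] must have type t. The sister never has type t; that is not a function onto t, so [[saw admires] quickly] must be the functor, of type (t → t).
[[saw admires] quickly] must have type (t → t). The sister [saw admires] has type e; that is not a function onto (t → t), so quickly must be the functor, of type (e → (t → t)).

(e → (t → t))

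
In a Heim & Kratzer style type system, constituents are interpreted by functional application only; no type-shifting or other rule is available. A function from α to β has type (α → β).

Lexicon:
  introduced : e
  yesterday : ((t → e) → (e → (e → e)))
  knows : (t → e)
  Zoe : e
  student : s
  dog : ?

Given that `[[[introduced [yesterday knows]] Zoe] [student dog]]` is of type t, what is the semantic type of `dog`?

(s → (e → t))

[[[introduced [yesterday knows]] Zoe] [student dog]] must have type t. The sister [[introduced [yesterday knows]] Zoe] has type e; that is not a function onto t, so [student dog] must be the functor, of type (e → t).
[student dog] must have type (e → t). The sister student has type s; that is not a function onto (e → t), so dog must be the functor, of type (s → (e → t)).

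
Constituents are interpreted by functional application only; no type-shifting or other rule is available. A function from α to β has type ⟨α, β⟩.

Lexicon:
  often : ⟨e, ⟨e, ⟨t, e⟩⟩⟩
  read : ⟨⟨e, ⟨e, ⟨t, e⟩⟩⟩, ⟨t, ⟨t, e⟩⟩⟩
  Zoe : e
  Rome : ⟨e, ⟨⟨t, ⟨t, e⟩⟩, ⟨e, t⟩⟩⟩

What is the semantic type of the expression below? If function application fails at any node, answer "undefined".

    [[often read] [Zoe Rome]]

⟨e, t⟩

[often read]: ⟨⟨e, ⟨e, ⟨t, e⟩⟩⟩, ⟨t, ⟨t, e⟩⟩⟩ applied to ⟨e, ⟨e, ⟨t, e⟩⟩⟩ yields ⟨t, ⟨t, e⟩⟩.
[Zoe Rome]: ⟨e, ⟨⟨t, ⟨t, e⟩⟩, ⟨e, t⟩⟩⟩ applied to e yields ⟨⟨t, ⟨t, e⟩⟩, ⟨e, t⟩⟩.
[[often read] [Zoe Rome]]: ⟨⟨t, ⟨t, e⟩⟩, ⟨e, t⟩⟩ applied to ⟨t, ⟨t, e⟩⟩ yields ⟨e, t⟩.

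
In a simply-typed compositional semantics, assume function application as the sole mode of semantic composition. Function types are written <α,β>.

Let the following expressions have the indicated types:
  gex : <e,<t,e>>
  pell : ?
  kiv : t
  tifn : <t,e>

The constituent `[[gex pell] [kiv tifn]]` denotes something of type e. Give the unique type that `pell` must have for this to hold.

<<e,<t,e>>,<e,e>>

At [[gex pell] [kiv tifn]] (required: e): [kiv tifn] is e, which is not a function with range e; hence [gex pell] is the functor — type <e,e>.
At [gex pell] (required: <e,e>): gex is <e,<t,e>>, which is not a function with range <e,e>; hence pell is the functor — type <<e,<t,e>>,<e,e>>.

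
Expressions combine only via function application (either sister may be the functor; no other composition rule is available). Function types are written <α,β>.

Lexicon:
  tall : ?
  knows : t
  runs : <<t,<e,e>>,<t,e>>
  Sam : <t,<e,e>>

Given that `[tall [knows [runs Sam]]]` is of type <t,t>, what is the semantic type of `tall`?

<e,<t,t>>

[tall [knows [runs Sam]]] is required to be <t,t>. [knows [runs Sam]] : e cannot yield <t,t> as functor, so tall : <e,<t,t>>.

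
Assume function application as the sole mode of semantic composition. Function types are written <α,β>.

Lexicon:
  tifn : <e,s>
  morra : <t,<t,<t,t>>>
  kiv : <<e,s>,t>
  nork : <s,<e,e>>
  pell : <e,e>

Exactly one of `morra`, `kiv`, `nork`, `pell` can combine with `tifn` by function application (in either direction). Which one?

kiv

morra : <t,<t,<t,t>>> — does not combine with tifn.
kiv — combines: kiv : <<e,s>,t> takes tifn : <e,s> as argument, giving t.
nork : <s,<e,e>> — does not combine with tifn.
pell : <e,e> — does not combine with tifn.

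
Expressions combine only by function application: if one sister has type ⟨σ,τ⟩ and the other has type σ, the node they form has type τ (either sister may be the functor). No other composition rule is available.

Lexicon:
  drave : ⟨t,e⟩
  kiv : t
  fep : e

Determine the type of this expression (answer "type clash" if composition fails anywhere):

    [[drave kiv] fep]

type clash

[drave kiv] — drave of type ⟨t,e⟩ combines with kiv of type t: type e.
At [[drave kiv] fep]: neither e nor e can take the other as argument; the node is ill-typed.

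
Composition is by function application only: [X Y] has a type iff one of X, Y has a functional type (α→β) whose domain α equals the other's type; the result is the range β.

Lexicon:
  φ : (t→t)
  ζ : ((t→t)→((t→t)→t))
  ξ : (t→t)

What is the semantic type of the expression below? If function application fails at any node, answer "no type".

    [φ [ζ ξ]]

[ζ ξ]: functor ζ : ((t→t)→((t→t)→t)), argument ξ : (t→t); result ((t→t)→t).
[φ [ζ ξ]]: functor [ζ ξ] : ((t→t)→t), argument φ : (t→t); result t.

t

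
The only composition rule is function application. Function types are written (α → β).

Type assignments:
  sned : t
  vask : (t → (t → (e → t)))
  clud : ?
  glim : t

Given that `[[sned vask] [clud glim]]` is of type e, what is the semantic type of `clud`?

[[sned vask] [clud glim]] must have type e. The sister [sned vask] has type (t → (e → t)); that is not a function onto e, so [clud glim] must be the functor, of type ((t → (e → t)) → e).
[clud glim] must have type ((t → (e → t)) → e). The sister glim has type t; that is not a function onto ((t → (e → t)) → e), so clud must be the functor, of type (t → ((t → (e → t)) → e)).

(t → ((t → (e → t)) → e))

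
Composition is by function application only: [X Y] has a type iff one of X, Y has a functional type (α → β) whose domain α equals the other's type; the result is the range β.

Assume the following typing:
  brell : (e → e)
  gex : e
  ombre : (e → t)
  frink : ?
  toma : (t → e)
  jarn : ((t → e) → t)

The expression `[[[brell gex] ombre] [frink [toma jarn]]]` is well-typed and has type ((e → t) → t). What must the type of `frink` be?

(t → (t → ((e → t) → t)))

[[[brell gex] ombre] [frink [toma jarn]]] must have type ((e → t) → t). The sister [[brell gex] ombre] has type t; that is not a function onto ((e → t) → t), so [frink [toma jarn]] must be the functor, of type (t → ((e → t) → t)).
[frink [toma jarn]] must have type (t → ((e → t) → t)). The sister [toma jarn] has type t; that is not a function onto (t → ((e → t) → t)), so frink must be the functor, of type (t → (t → ((e → t) → t))).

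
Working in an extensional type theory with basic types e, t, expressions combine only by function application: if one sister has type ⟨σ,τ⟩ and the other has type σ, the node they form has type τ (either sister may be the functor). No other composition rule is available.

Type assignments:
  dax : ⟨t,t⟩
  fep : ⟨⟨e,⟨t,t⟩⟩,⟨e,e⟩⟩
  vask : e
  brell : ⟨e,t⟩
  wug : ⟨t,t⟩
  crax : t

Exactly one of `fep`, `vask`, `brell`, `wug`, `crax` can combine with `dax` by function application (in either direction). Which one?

fep : ⟨⟨e,⟨t,t⟩⟩,⟨e,e⟩⟩ — dax needs t; fep needs ⟨e,⟨t,t⟩⟩; neither fits.
vask : e — dax needs t; vask needs nothing (atomic); neither fits.
brell : ⟨e,t⟩ — dax needs t; brell needs e; neither fits.
wug : ⟨t,t⟩ — dax needs t; wug needs t; neither fits.
crax — combines: dax : ⟨t,t⟩ takes crax : t as argument, giving t.

crax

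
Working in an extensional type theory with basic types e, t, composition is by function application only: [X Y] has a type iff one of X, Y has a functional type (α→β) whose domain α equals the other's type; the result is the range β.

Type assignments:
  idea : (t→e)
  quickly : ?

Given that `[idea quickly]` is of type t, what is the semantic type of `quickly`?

((t→e)→t)

At [idea quickly] (required: t): idea is (t→e), which is not a function with range t; hence quickly is the functor — type ((t→e)→t).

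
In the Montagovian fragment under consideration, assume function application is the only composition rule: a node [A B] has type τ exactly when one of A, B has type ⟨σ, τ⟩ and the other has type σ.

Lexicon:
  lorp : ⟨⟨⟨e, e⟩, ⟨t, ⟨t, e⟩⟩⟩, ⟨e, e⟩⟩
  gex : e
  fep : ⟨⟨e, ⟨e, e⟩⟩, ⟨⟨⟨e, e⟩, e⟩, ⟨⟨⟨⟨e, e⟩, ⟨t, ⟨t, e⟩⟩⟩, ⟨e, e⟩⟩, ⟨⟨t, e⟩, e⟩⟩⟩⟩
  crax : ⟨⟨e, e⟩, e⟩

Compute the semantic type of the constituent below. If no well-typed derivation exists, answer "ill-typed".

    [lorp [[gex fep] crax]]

At [gex fep]: neither e nor ⟨⟨e, ⟨e, e⟩⟩, ⟨⟨⟨e, e⟩, e⟩, ⟨⟨⟨⟨e, e⟩, ⟨t, ⟨t, e⟩⟩⟩, ⟨e, e⟩⟩, ⟨⟨t, e⟩, e⟩⟩⟩⟩ can take the other as argument; the node is ill-typed.

ill-typed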